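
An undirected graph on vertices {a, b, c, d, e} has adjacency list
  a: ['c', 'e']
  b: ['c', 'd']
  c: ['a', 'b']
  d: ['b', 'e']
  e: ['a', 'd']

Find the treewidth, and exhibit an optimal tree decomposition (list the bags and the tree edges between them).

Treewidth 2.
One optimal decomposition is:
Bags: B1 = {b, c, d}  B2 = {c, d, e}  B3 = {a, c, e}
Tree: B1–B2, B2–B3

Every bag has size at most 3, so the width is 3 − 1 = 2 and tw(G) ≤ 2. The edges c–b–d–e–a–c form a cycle, so G is not a tree and its treewidth is at least 2. Therefore the treewidth is 2.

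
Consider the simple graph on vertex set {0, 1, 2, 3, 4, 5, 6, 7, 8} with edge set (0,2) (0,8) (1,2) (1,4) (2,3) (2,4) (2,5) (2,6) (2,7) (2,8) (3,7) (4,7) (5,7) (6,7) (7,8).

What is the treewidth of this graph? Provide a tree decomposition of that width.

Treewidth 2.
One such decomposition:
Bags: B1 = {2, 7, 8}  B2 = {2, 3, 7}  B3 = {2, 5, 7}  B4 = {2, 4, 7}  B5 = {0, 2, 8}  B6 = {1, 2, 4}  B7 = {2, 6, 7}
Tree: B1–B2, B1–B3, B2–B4, B1–B5, B4–B6, B2–B7

Every bag has size at most 3, so the width is 3 − 1 = 2 and tw(G) ≤ 2. On the other hand G contains the 3-clique {0, 2, 8}. A clique must lie in a single bag of any decomposition, so no decomposition can have width below 2. The upper and lower bounds meet at 2, so that is the treewidth.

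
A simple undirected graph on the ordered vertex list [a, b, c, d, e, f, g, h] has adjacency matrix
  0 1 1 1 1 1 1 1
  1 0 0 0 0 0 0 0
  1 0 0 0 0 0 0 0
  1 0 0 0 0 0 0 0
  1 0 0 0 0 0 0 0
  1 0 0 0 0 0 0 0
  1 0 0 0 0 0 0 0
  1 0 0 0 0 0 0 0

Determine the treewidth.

1

A width-1 tree decomposition is:
Bags: B1 = {a, f}  B2 = {a, d}  B3 = {a, g}  B4 = {a, b}  B5 = {a, c}  B6 = {a, h}  B7 = {a, e}
Tree: B1–B2, B1–B3, B1–B4, B2–B5, B4–B6, B4–B7
Each bag holds 2 vertices, so the decomposition has width 1, which upper-bounds the treewidth. Any graph with an edge has treewidth ≥ 1, and G has the edge f–a. Therefore the treewidth is 1.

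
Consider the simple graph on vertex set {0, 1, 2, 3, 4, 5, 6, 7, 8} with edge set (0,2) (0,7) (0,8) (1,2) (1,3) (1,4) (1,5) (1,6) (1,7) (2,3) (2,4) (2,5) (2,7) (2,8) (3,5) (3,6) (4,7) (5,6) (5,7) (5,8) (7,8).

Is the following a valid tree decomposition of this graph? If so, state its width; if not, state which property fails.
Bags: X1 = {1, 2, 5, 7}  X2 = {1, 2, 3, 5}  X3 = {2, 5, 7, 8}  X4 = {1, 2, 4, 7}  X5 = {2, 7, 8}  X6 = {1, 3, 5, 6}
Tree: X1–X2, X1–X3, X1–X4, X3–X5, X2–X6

A tree decomposition must satisfy three properties: every vertex lies in some bag; for every edge, both endpoints lie together in some bag; and for every vertex, the bags containing it form a connected subtree. Here vertex 0 appears in no bag, so the decomposition is invalid.

No — vertex 0 appears in no bag.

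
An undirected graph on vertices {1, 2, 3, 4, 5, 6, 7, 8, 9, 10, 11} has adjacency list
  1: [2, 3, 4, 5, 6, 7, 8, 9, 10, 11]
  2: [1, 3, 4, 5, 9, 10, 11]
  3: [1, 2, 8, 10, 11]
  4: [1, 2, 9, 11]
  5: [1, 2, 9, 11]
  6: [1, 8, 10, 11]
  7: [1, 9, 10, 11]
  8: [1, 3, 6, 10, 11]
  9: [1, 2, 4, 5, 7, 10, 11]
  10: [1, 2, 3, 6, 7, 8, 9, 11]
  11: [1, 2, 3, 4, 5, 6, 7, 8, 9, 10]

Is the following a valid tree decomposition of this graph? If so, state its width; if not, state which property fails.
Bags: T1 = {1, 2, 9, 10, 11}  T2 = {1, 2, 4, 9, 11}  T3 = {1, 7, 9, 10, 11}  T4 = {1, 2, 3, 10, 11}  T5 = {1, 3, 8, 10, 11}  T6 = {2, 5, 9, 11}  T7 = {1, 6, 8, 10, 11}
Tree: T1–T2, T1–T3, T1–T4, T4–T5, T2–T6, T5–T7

A tree decomposition must satisfy three properties: every vertex lies in some bag; for every edge, both endpoints lie together in some bag; and for every vertex, the bags containing it form a connected subtree. Here edge (1,5) lies in no bag, so the decomposition is invalid.

No — edge (1,5) lies in no bag.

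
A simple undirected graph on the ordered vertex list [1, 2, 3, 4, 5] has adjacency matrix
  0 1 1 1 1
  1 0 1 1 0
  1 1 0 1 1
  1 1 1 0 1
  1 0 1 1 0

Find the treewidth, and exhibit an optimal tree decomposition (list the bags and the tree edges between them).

Treewidth 3.
One such decomposition:
Bags: B1 = {1, 2, 3, 4}  B2 = {1, 3, 4, 5}
Tree: B1–B2

The largest bag has 4 vertices, giving width 3; this decomposition certifies tw(G) ≤ 3. For the lower bound, the 4 vertices {1, 2, 3, 4} are pairwise adjacent, and any tree decomposition puts a clique entirely inside one bag — forcing width ≥ 3. Hence tw(G) = 3 exactly.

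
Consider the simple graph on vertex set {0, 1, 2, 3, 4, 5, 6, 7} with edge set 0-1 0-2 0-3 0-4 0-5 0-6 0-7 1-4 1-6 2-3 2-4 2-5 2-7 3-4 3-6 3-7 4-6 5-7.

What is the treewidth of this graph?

A width-3 tree decomposition is:
Bags: B1 = {0, 2, 3, 7}  B2 = {0, 2, 3, 4}  B3 = {0, 3, 4, 6}  B4 = {0, 1, 4, 6}  B5 = {0, 2, 5, 7}
Tree: B1–B2, B2–B3, B3–B4, B1–B5
Every bag has size at most 4, so the width is 4 − 1 = 3 and tw(G) ≤ 3. For the lower bound, the 4 vertices {0, 1, 4, 6} are pairwise adjacent, and any tree decomposition puts a clique entirely inside one bag — forcing width ≥ 3. The upper and lower bounds meet at 3, so that is the treewidth.

3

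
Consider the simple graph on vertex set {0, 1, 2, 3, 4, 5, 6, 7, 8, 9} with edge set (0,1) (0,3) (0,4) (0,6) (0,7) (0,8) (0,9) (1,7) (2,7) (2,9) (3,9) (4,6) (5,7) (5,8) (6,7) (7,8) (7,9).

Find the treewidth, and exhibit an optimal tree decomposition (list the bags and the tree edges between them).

Every bag has size at most 3, so the width is 3 − 1 = 2 and tw(G) ≤ 2. Conversely, {0, 3, 9} is a clique of size 3, and the vertices of any clique must share a bag in every tree decomposition; so some bag has ≥ 3 vertices and tw(G) ≥ 2. Therefore the treewidth is 2.

Treewidth 2.
One such decomposition:
Bags: B1 = {0, 7, 9}  B2 = {0, 6, 7}  B3 = {0, 1, 7}  B4 = {0, 3, 9}  B5 = {0, 4, 6}  B6 = {2, 7, 9}  B7 = {0, 7, 8}  B8 = {5, 7, 8}
Tree: B1–B2, B2–B3, B1–B4, B2–B5, B1–B6, B3–B7, B7–B8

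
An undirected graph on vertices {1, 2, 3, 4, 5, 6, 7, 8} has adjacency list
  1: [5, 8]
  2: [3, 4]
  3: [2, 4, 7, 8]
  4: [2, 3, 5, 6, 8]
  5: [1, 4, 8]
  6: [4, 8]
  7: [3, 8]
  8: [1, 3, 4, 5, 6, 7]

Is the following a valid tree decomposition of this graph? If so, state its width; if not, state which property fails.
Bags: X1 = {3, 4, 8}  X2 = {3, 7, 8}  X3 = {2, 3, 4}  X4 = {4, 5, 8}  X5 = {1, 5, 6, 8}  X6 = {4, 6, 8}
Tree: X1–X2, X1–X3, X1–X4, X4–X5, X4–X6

A tree decomposition must satisfy three properties: every vertex lies in some bag; for every edge, both endpoints lie together in some bag; and for every vertex, the bags containing it form a connected subtree. Here bags containing vertex 6 are not connected in the tree, so the decomposition is invalid.

No — bags containing vertex 6 are not connected in the tree.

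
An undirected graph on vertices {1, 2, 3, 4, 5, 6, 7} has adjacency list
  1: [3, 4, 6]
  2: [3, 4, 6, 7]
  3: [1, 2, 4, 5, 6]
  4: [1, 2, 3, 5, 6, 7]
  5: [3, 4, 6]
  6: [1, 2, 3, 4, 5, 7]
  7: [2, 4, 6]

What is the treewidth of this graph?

A width-3 tree decomposition is:
Bags: B1 = {1, 3, 4, 6}  B2 = {2, 3, 4, 6}  B3 = {2, 4, 6, 7}  B4 = {3, 4, 5, 6}
Tree: B1–B2, B2–B3, B1–B4
The largest bag has 4 vertices, giving width 3; this decomposition certifies tw(G) ≤ 3. Conversely, {1, 3, 4, 6} is a clique of size 4, and the vertices of any clique must share a bag in every tree decomposition; so some bag has ≥ 4 vertices and tw(G) ≥ 3. Therefore the treewidth is 3.

3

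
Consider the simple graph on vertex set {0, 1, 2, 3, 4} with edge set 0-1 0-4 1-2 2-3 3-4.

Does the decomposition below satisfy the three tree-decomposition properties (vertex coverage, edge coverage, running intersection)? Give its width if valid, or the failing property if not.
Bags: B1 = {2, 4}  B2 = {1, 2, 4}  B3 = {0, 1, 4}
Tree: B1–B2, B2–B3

A tree decomposition must satisfy three properties: every vertex lies in some bag; for every edge, both endpoints lie together in some bag; and for every vertex, the bags containing it form a connected subtree. Here vertex 3 appears in no bag, so the decomposition is invalid.

No — vertex 3 appears in no bag.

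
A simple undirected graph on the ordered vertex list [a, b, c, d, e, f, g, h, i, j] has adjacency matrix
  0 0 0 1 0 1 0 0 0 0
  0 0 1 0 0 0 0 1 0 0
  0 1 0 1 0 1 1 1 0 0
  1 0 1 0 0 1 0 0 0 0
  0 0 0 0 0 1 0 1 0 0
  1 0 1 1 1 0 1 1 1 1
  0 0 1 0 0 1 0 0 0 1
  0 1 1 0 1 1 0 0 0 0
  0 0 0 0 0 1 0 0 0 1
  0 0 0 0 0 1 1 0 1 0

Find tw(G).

2

A width-2 tree decomposition is:
Bags: B1 = {b, c, h}  B2 = {c, f, h}  B3 = {c, f, g}  B4 = {e, f, h}  B5 = {c, d, f}  B6 = {f, g, j}  B7 = {a, d, f}  B8 = {f, i, j}
Tree: B1–B2, B2–B3, B2–B4, B2–B5, B3–B6, B5–B7, B6–B8
The largest bag has 3 vertices, giving width 2; this decomposition certifies tw(G) ≤ 2. Conversely, {f, i, j} is a clique of size 3, and the vertices of any clique must share a bag in every tree decomposition; so some bag has ≥ 3 vertices and tw(G) ≥ 2. The upper and lower bounds meet at 2, so that is the treewidth.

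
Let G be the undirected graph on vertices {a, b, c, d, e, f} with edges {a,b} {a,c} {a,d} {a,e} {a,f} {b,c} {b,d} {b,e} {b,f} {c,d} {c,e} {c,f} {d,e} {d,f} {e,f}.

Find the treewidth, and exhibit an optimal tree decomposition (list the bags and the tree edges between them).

A single bag containing all 6 vertices is trivially a valid decomposition of width 5. For the lower bound, the 6 vertices {a, b, c, d, e, f} are pairwise adjacent, and any tree decomposition puts a clique entirely inside one bag — forcing width ≥ 5. Hence tw(G) = 5 exactly.

Treewidth 5.
One optimal decomposition is:
Bags: B1 = {a, b, c, d, e, f}
Tree: (single bag)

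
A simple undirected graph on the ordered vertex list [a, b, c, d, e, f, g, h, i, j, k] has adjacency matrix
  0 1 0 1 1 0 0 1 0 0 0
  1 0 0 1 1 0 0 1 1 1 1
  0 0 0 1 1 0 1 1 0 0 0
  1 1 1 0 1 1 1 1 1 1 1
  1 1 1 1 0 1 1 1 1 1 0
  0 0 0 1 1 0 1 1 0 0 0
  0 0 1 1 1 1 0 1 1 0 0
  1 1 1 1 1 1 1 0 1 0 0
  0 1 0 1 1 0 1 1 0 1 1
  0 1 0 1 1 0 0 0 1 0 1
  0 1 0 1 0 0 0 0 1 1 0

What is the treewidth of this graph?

4

A width-4 tree decomposition is:
Bags: B1 = {b, d, e, h, i}  B2 = {b, d, e, i, j}  B3 = {d, e, g, h, i}  B4 = {d, e, f, g, h}  B5 = {b, d, i, j, k}  B6 = {c, d, e, g, h}  B7 = {a, b, d, e, h}
Tree: B1–B2, B1–B3, B3–B4, B2–B5, B4–B6, B1–B7
Every bag has size at most 5, so the width is 5 − 1 = 4 and tw(G) ≤ 4. For the lower bound, the 5 vertices {b, d, e, i, j} are pairwise adjacent, and any tree decomposition puts a clique entirely inside one bag — forcing width ≥ 4. Combining the bounds, tw(G) = 4.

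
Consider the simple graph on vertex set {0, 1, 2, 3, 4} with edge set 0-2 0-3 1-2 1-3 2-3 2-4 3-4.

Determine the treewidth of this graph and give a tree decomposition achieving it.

Every bag has size at most 3, so the width is 3 − 1 = 2 and tw(G) ≤ 2. For the lower bound, the 3 vertices {0, 2, 3} are pairwise adjacent, and any tree decomposition puts a clique entirely inside one bag — forcing width ≥ 2. Hence tw(G) = 2 exactly.

Treewidth 2.
One optimal decomposition is:
Bags: B1 = {0, 2, 3}  B2 = {1, 2, 3}  B3 = {2, 3, 4}
Tree: B1–B2, B2–B3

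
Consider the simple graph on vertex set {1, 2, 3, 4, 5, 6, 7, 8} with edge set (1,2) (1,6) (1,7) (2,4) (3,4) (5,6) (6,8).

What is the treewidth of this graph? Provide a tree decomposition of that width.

The largest bag has 2 vertices, giving width 1; this decomposition certifies tw(G) ≤ 1. Any graph with an edge has treewidth ≥ 1, and G has the edge 1–7. Hence tw(G) = 1 exactly.

Treewidth 1.
Bags: B1 = {1, 7}  B2 = {1, 6}  B3 = {1, 2}  B4 = {5, 6}  B5 = {6, 8}  B6 = {2, 4}  B7 = {3, 4}
Tree: B1–B2, B1–B3, B2–B4, B2–B5, B3–B6, B6–B7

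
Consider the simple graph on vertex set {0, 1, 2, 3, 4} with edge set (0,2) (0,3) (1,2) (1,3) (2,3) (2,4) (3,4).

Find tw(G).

A width-2 tree decomposition is:
Bags: B1 = {2, 3, 4}  B2 = {1, 2, 3}  B3 = {0, 2, 3}
Tree: B1–B2, B1–B3
Each bag holds 3 vertices, so the decomposition has width 2, which upper-bounds the treewidth. Conversely, {0, 2, 3} is a clique of size 3, and the vertices of any clique must share a bag in every tree decomposition; so some bag has ≥ 3 vertices and tw(G) ≥ 2. Combining the bounds, tw(G) = 2.

2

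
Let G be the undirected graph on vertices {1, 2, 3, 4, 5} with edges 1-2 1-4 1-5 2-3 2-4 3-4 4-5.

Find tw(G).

2

A width-2 tree decomposition is:
Bags: B1 = {1, 4, 5}  B2 = {1, 2, 4}  B3 = {2, 3, 4}
Tree: B1–B2, B2–B3
The largest bag has 3 vertices, giving width 2; this decomposition certifies tw(G) ≤ 2. On the other hand G contains the 3-clique {1, 2, 4}. A clique must lie in a single bag of any decomposition, so no decomposition can have width below 2. The upper and lower bounds meet at 2, so that is the treewidth.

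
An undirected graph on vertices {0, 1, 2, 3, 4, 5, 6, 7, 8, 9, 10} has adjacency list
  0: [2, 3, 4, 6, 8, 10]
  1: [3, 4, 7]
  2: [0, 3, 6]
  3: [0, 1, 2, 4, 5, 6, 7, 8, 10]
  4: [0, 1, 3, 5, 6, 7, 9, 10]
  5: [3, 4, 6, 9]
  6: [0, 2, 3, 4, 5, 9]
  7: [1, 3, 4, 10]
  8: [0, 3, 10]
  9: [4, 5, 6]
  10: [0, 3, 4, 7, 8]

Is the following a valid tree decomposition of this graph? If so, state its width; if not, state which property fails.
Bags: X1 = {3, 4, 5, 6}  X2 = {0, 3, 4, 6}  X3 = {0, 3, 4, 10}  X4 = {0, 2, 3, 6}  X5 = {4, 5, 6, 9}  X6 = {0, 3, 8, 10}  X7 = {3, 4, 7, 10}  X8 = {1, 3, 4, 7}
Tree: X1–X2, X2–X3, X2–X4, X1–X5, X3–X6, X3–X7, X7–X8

Yes; width 3.

Every vertex of G appears in some bag (union = {0, 1, 2, 3, 4, 5, 6, 7, 8, 9, 10}); every edge is covered by a bag; and for each vertex v the set of bags containing v is connected in the bag tree. The decomposition is therefore valid. The largest bag has 4 vertices, so the width is 3.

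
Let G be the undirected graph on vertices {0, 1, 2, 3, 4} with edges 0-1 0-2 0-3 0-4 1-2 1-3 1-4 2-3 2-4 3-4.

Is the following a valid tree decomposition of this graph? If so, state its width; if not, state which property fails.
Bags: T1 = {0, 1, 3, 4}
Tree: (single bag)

No — vertex 2 appears in no bag.

A tree decomposition must satisfy three properties: every vertex lies in some bag; for every edge, both endpoints lie together in some bag; and for every vertex, the bags containing it form a connected subtree. Here vertex 2 appears in no bag, so the decomposition is invalid.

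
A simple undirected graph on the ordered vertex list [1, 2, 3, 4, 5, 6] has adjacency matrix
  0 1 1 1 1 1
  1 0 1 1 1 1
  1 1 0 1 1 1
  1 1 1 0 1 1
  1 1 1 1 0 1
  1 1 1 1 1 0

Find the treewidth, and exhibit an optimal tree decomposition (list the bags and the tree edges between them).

With just one bag of size 6, the width is 6 − 1 = 5, so tw(G) ≤ 5. For the lower bound, the 6 vertices {1, 2, 3, 4, 5, 6} are pairwise adjacent, and any tree decomposition puts a clique entirely inside one bag — forcing width ≥ 5. Hence tw(G) = 5 exactly.

Treewidth 5.
One such decomposition:
Bags: B1 = {1, 2, 3, 4, 5, 6}
Tree: (single bag)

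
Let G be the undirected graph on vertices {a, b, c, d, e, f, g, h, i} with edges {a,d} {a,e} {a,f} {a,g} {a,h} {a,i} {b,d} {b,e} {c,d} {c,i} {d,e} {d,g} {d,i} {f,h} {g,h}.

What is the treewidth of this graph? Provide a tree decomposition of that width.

The largest bag has 3 vertices, giving width 2; this decomposition certifies tw(G) ≤ 2. Conversely, {c, d, i} is a clique of size 3, and the vertices of any clique must share a bag in every tree decomposition; so some bag has ≥ 3 vertices and tw(G) ≥ 2. Therefore the treewidth is 2.

Treewidth 2.
Bags: B1 = {a, d, e}  B2 = {a, d, g}  B3 = {a, g, h}  B4 = {a, d, i}  B5 = {b, d, e}  B6 = {a, f, h}  B7 = {c, d, i}
Tree: B1–B2, B2–B3, B1–B4, B1–B5, B3–B6, B4–B7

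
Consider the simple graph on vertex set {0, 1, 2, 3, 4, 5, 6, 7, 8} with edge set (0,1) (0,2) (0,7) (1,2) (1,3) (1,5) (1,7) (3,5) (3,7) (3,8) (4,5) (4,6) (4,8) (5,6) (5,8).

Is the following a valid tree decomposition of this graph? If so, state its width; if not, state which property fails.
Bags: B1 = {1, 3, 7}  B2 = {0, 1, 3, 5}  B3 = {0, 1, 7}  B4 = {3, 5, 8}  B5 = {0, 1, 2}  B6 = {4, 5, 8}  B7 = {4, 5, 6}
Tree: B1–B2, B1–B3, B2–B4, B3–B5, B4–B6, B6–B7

A tree decomposition must satisfy three properties: every vertex lies in some bag; for every edge, both endpoints lie together in some bag; and for every vertex, the bags containing it form a connected subtree. Here bags containing vertex 0 are not connected in the tree, so the decomposition is invalid.

No — bags containing vertex 0 are not connected in the tree.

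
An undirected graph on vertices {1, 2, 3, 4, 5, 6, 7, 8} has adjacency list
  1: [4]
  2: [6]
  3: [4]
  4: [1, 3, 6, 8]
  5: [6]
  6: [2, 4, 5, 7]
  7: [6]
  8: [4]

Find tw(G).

1

A width-1 tree decomposition is:
Bags: B1 = {6, 7}  B2 = {4, 6}  B3 = {4, 8}  B4 = {3, 4}  B5 = {5, 6}  B6 = {2, 6}  B7 = {1, 4}
Tree: B1–B2, B2–B3, B2–B4, B1–B5, B5–B6, B2–B7
Every bag has size at most 2, so the width is 2 − 1 = 1 and tw(G) ≤ 1. G has an edge, so its treewidth is at least 1. Hence tw(G) = 1 exactly.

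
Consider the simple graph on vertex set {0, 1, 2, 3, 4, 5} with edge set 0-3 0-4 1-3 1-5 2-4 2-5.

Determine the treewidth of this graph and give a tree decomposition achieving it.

Every bag has size at most 3, so the width is 3 − 1 = 2 and tw(G) ≤ 2. For the lower bound, G contains the cycle 0–4–2–5–1–3–0, so G is not a forest; only forests have treewidth ≤ 1, hence tw(G) ≥ 2. The upper and lower bounds meet at 2, so that is the treewidth.

Treewidth 2.
One optimal decomposition is:
Bags: B1 = {0, 2, 4}  B2 = {0, 2, 5}  B3 = {0, 1, 5}  B4 = {0, 1, 3}
Tree: B1–B2, B2–B3, B3–B4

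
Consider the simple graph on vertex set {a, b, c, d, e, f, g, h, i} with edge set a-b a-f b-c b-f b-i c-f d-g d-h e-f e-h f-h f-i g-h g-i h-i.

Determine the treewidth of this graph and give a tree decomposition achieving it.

Every bag has size at most 3, so the width is 3 − 1 = 2 and tw(G) ≤ 2. On the other hand G contains the 3-clique {d, g, h}. A clique must lie in a single bag of any decomposition, so no decomposition can have width below 2. Combining the bounds, tw(G) = 2.

Treewidth 2.
One such decomposition:
Bags: B1 = {b, f, i}  B2 = {a, b, f}  B3 = {f, h, i}  B4 = {e, f, h}  B5 = {g, h, i}  B6 = {b, c, f}  B7 = {d, g, h}
Tree: B1–B2, B1–B3, B3–B4, B3–B5, B1–B6, B5–B7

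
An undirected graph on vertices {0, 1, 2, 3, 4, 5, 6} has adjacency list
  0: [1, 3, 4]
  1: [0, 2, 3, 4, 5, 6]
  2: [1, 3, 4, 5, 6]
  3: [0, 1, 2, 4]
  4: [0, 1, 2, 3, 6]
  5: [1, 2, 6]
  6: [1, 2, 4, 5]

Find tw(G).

3

A width-3 tree decomposition is:
Bags: B1 = {1, 2, 4, 6}  B2 = {1, 2, 5, 6}  B3 = {1, 2, 3, 4}  B4 = {0, 1, 3, 4}
Tree: B1–B2, B1–B3, B3–B4
The largest bag has 4 vertices, giving width 3; this decomposition certifies tw(G) ≤ 3. For the lower bound, the 4 vertices {0, 1, 3, 4} are pairwise adjacent, and any tree decomposition puts a clique entirely inside one bag — forcing width ≥ 3. Hence tw(G) = 3 exactly.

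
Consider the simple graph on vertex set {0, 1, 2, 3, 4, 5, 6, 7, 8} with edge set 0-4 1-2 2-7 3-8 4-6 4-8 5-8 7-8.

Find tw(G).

A width-1 tree decomposition is:
Bags: B1 = {4, 8}  B2 = {7, 8}  B3 = {4, 6}  B4 = {0, 4}  B5 = {2, 7}  B6 = {1, 2}  B7 = {3, 8}  B8 = {5, 8}
Tree: B1–B2, B1–B3, B3–B4, B2–B5, B5–B6, B1–B7, B2–B8
The largest bag has 2 vertices, giving width 1; this decomposition certifies tw(G) ≤ 1. G has an edge, so its treewidth is at least 1. Hence tw(G) = 1 exactly.

1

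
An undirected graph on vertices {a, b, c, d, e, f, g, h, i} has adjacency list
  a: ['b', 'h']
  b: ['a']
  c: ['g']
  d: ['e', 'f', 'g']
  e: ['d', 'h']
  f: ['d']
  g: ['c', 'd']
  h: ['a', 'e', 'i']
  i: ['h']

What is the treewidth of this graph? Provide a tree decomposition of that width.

Treewidth 1.
One such decomposition:
Bags: B1 = {d, e}  B2 = {d, f}  B3 = {d, g}  B4 = {c, g}  B5 = {e, h}  B6 = {h, i}  B7 = {a, h}  B8 = {a, b}
Tree: B1–B2, B2–B3, B3–B4, B1–B5, B5–B6, B5–B7, B7–B8

Every bag has size at most 2, so the width is 2 − 1 = 1 and tw(G) ≤ 1. Since G has at least one edge (e.g. d–e), it is not an edgeless graph, so tw(G) ≥ 1. Hence tw(G) = 1 exactly.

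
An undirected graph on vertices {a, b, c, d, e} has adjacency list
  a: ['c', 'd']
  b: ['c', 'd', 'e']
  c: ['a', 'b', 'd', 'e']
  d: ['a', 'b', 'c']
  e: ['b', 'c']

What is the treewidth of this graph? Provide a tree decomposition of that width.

Treewidth 2.
Bags: B1 = {b, c, d}  B2 = {b, c, e}  B3 = {a, c, d}
Tree: B1–B2, B1–B3

Each bag holds 3 vertices, so the decomposition has width 2, which upper-bounds the treewidth. For the lower bound, the 3 vertices {a, c, d} are pairwise adjacent, and any tree decomposition puts a clique entirely inside one bag — forcing width ≥ 2. Hence tw(G) = 2 exactly.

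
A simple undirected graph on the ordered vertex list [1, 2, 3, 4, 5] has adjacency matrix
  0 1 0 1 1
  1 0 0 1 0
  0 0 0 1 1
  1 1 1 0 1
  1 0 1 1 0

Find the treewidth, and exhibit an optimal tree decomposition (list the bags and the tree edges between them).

Each bag holds 3 vertices, so the decomposition has width 2, which upper-bounds the treewidth. For the lower bound, the 3 vertices {1, 2, 4} are pairwise adjacent, and any tree decomposition puts a clique entirely inside one bag — forcing width ≥ 2. Therefore the treewidth is 2.

Treewidth 2.
Bags: B1 = {1, 2, 4}  B2 = {1, 4, 5}  B3 = {3, 4, 5}
Tree: B1–B2, B2–B3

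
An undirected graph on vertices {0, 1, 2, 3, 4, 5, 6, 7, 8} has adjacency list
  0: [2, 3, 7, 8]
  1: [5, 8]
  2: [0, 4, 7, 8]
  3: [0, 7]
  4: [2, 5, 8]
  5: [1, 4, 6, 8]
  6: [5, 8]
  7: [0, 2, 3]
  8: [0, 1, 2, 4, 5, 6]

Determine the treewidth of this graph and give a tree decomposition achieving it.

Treewidth 2.
One such decomposition:
Bags: B1 = {2, 4, 8}  B2 = {4, 5, 8}  B3 = {0, 2, 8}  B4 = {1, 5, 8}  B5 = {0, 2, 7}  B6 = {0, 3, 7}  B7 = {5, 6, 8}
Tree: B1–B2, B1–B3, B2–B4, B3–B5, B5–B6, B2–B7

Every bag has size at most 3, so the width is 3 − 1 = 2 and tw(G) ≤ 2. Conversely, {0, 2, 8} is a clique of size 3, and the vertices of any clique must share a bag in every tree decomposition; so some bag has ≥ 3 vertices and tw(G) ≥ 2. Combining the bounds, tw(G) = 2.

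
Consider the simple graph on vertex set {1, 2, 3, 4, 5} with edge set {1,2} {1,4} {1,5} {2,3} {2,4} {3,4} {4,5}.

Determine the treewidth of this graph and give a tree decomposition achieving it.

Every bag has size at most 3, so the width is 3 − 1 = 2 and tw(G) ≤ 2. Conversely, {1, 2, 4} is a clique of size 3, and the vertices of any clique must share a bag in every tree decomposition; so some bag has ≥ 3 vertices and tw(G) ≥ 2. The upper and lower bounds meet at 2, so that is the treewidth.

Treewidth 2.
Bags: B1 = {2, 3, 4}  B2 = {1, 2, 4}  B3 = {1, 4, 5}
Tree: B1–B2, B2–B3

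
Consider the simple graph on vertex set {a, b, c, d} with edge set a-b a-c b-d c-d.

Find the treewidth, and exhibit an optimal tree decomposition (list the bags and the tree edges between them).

Every bag has size at most 3, so the width is 3 − 1 = 2 and tw(G) ≤ 2. For the lower bound, G contains the cycle b–a–c–d–b, so G is not a forest; only forests have treewidth ≤ 1, hence tw(G) ≥ 2. Hence tw(G) = 2 exactly.

Treewidth 2.
One optimal decomposition is:
Bags: B1 = {a, b, c}  B2 = {b, c, d}
Tree: B1–B2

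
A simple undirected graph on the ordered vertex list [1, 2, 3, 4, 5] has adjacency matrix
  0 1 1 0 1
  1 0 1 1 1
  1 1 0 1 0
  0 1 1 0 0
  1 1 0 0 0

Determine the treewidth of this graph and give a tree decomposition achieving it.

Treewidth 2.
One optimal decomposition is:
Bags: B1 = {1, 2, 3}  B2 = {1, 2, 5}  B3 = {2, 3, 4}
Tree: B1–B2, B1–B3

Every bag has size at most 3, so the width is 3 − 1 = 2 and tw(G) ≤ 2. For the lower bound, the 3 vertices {1, 2, 3} are pairwise adjacent, and any tree decomposition puts a clique entirely inside one bag — forcing width ≥ 2. The upper and lower bounds meet at 2, so that is the treewidth.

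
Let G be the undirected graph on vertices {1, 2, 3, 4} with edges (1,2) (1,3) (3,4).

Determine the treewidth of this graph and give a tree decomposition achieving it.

The largest bag has 2 vertices, giving width 1; this decomposition certifies tw(G) ≤ 1. G has an edge, so its treewidth is at least 1. Hence tw(G) = 1 exactly.

Treewidth 1.
One such decomposition:
Bags: B1 = {1, 2}  B2 = {1, 3}  B3 = {3, 4}
Tree: B1–B2, B2–B3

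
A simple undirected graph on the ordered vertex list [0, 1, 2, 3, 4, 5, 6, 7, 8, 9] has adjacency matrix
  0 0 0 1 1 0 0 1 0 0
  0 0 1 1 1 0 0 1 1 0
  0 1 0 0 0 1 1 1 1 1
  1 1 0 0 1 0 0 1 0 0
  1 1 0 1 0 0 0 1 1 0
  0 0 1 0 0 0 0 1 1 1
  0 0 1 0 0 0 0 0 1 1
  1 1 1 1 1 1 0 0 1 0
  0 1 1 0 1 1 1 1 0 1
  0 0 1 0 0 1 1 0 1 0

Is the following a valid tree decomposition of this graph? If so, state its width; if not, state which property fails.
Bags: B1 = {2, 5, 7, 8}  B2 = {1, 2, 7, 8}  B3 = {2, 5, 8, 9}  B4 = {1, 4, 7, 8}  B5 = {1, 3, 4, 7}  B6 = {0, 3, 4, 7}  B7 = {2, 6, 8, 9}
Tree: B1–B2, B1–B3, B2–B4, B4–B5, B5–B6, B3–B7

Checking the three conditions: (i) the bags cover all of {0, 1, 2, 3, 4, 5, 6, 7, 8, 9}; (ii) for each edge, some bag contains both endpoints; (iii) the bags containing any fixed vertex form a subtree. All hold, so the decomposition is valid with width 4 − 1 = 3.

Yes; width 3.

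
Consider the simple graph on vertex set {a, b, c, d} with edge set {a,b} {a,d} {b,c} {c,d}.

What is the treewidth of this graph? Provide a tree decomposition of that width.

Each bag holds 3 vertices, so the decomposition has width 2, which upper-bounds the treewidth. Since a–d–c–b–a is a cycle in G, G is not acyclic. Forests are exactly the graphs of treewidth ≤ 1, so tw(G) ≥ 2. Combining the bounds, tw(G) = 2.

Treewidth 2.
Bags: B1 = {a, c, d}  B2 = {a, b, c}
Tree: B1–B2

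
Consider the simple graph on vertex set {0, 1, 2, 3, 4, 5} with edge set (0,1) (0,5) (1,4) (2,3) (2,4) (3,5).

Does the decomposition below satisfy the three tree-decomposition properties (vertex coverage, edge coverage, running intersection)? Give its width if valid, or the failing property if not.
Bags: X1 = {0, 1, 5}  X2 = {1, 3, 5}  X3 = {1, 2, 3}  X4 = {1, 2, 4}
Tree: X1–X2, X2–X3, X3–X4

Yes; width 2.

Checking the three conditions: (i) the bags cover all of {0, 1, 2, 3, 4, 5}; (ii) for each edge, some bag contains both endpoints; (iii) the bags containing any fixed vertex form a subtree. All hold, so the decomposition is valid with width 3 − 1 = 2.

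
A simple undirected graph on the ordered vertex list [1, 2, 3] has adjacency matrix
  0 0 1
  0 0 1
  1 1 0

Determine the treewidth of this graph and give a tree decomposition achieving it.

Each bag holds 2 vertices, so the decomposition has width 1, which upper-bounds the treewidth. Since G has at least one edge (e.g. 2–3), it is not an edgeless graph, so tw(G) ≥ 1. The upper and lower bounds meet at 1, so that is the treewidth.

Treewidth 1.
One such decomposition:
Bags: B1 = {2, 3}  B2 = {1, 3}
Tree: B1–B2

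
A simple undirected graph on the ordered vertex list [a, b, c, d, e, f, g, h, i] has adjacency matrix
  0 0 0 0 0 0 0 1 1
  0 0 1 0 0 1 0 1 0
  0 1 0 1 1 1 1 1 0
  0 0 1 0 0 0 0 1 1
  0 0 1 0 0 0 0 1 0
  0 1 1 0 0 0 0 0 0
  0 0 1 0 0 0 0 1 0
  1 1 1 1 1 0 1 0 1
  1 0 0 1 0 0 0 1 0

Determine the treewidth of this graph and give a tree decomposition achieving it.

Treewidth 2.
One such decomposition:
Bags: B1 = {d, h, i}  B2 = {c, d, h}  B3 = {b, c, h}  B4 = {a, h, i}  B5 = {b, c, f}  B6 = {c, g, h}  B7 = {c, e, h}
Tree: B1–B2, B2–B3, B1–B4, B3–B5, B2–B6, B6–B7

Every bag has size at most 3, so the width is 3 − 1 = 2 and tw(G) ≤ 2. For the lower bound, the 3 vertices {c, d, h} are pairwise adjacent, and any tree decomposition puts a clique entirely inside one bag — forcing width ≥ 2. The upper and lower bounds meet at 2, so that is the treewidth.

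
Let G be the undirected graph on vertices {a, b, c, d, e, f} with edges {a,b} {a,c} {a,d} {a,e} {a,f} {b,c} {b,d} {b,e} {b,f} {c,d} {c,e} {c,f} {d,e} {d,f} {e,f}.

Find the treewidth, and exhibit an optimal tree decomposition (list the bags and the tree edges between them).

With just one bag of size 6, the width is 6 − 1 = 5, so tw(G) ≤ 5. Conversely, {a, b, c, d, e, f} is a clique of size 6, and the vertices of any clique must share a bag in every tree decomposition; so some bag has ≥ 6 vertices and tw(G) ≥ 5. Therefore the treewidth is 5.

Treewidth 5.
Bags: B1 = {a, b, c, d, e, f}
Tree: (single bag)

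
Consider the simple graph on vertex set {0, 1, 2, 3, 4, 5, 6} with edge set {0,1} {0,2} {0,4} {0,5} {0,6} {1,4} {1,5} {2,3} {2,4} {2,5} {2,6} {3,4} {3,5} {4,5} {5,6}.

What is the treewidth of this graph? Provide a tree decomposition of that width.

The largest bag has 4 vertices, giving width 3; this decomposition certifies tw(G) ≤ 3. For the lower bound, the 4 vertices {0, 1, 4, 5} are pairwise adjacent, and any tree decomposition puts a clique entirely inside one bag — forcing width ≥ 3. Hence tw(G) = 3 exactly.

Treewidth 3.
One optimal decomposition is:
Bags: B1 = {0, 1, 4, 5}  B2 = {0, 2, 4, 5}  B3 = {2, 3, 4, 5}  B4 = {0, 2, 5, 6}
Tree: B1–B2, B2–B3, B2–B4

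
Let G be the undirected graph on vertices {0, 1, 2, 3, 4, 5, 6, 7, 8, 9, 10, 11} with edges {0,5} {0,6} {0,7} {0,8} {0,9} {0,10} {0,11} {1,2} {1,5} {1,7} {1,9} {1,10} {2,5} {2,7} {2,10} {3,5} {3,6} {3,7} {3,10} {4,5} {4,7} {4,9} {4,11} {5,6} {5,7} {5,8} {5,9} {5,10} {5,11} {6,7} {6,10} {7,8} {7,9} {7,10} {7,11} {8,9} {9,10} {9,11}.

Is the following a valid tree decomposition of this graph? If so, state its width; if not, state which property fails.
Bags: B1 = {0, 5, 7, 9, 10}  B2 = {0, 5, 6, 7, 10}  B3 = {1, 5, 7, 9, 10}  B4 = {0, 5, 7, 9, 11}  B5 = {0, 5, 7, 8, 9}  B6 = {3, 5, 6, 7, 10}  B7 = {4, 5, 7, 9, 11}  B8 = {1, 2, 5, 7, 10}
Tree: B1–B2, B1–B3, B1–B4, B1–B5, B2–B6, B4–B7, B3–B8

Yes; width 4.

Vertex coverage: the bags together contain {0, 1, 2, 3, 4, 5, 6, 7, 8, 9, 10, 11}, the full vertex set. Edge coverage: each edge of G has both endpoints in at least one bag. Running intersection: for every vertex, the bags containing it form a connected subtree. All three properties hold, so this is a valid tree decomposition of width max|bag| − 1 = 4, and hence tw(G) ≤ 4.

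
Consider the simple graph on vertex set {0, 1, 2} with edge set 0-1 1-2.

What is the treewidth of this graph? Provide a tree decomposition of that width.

Each bag holds 2 vertices, so the decomposition has width 1, which upper-bounds the treewidth. G has an edge, so its treewidth is at least 1. Therefore the treewidth is 1.

Treewidth 1.
Bags: B1 = {0, 1}  B2 = {1, 2}
Tree: B1–B2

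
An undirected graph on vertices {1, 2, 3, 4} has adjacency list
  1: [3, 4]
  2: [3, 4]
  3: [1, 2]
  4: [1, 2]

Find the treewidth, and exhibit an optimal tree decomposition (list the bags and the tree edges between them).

Treewidth 2.
One optimal decomposition is:
Bags: B1 = {1, 2, 3}  B2 = {1, 2, 4}
Tree: B1–B2

The largest bag has 3 vertices, giving width 2; this decomposition certifies tw(G) ≤ 2. For the lower bound, G contains the cycle 2–3–1–4–2, so G is not a forest; only forests have treewidth ≤ 1, hence tw(G) ≥ 2. Combining the bounds, tw(G) = 2.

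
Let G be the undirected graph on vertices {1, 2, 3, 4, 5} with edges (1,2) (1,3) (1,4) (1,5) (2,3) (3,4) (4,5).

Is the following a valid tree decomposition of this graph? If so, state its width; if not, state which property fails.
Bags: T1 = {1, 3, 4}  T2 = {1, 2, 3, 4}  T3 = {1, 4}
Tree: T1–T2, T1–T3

A tree decomposition must satisfy three properties: every vertex lies in some bag; for every edge, both endpoints lie together in some bag; and for every vertex, the bags containing it form a connected subtree. Here vertex 5 appears in no bag, so the decomposition is invalid.

No — vertex 5 appears in no bag.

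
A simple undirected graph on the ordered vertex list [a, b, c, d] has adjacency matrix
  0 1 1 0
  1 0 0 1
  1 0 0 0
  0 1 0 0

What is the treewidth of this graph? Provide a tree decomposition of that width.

Treewidth 1.
One such decomposition:
Bags: B1 = {a, c}  B2 = {a, b}  B3 = {b, d}
Tree: B1–B2, B2–B3

Each bag holds 2 vertices, so the decomposition has width 1, which upper-bounds the treewidth. Since G has at least one edge (e.g. a–c), it is not an edgeless graph, so tw(G) ≥ 1. Therefore the treewidth is 1.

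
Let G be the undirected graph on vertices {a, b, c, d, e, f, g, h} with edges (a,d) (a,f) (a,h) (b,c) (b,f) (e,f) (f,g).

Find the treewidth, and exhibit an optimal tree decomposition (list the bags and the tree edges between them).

Treewidth 1.
One such decomposition:
Bags: B1 = {b, f}  B2 = {a, f}  B3 = {e, f}  B4 = {f, g}  B5 = {a, h}  B6 = {a, d}  B7 = {b, c}
Tree: B1–B2, B1–B3, B3–B4, B2–B5, B5–B6, B1–B7

The largest bag has 2 vertices, giving width 1; this decomposition certifies tw(G) ≤ 1. Any graph with an edge has treewidth ≥ 1, and G has the edge b–f. The upper and lower bounds meet at 1, so that is the treewidth.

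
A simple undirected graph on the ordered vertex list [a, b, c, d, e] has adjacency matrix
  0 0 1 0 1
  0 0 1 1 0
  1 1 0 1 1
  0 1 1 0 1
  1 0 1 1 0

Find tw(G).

2

A width-2 tree decomposition is:
Bags: B1 = {a, c, e}  B2 = {c, d, e}  B3 = {b, c, d}
Tree: B1–B2, B2–B3
Every bag has size at most 3, so the width is 3 − 1 = 2 and tw(G) ≤ 2. Conversely, {c, d, e} is a clique of size 3, and the vertices of any clique must share a bag in every tree decomposition; so some bag has ≥ 3 vertices and tw(G) ≥ 2. Combining the bounds, tw(G) = 2.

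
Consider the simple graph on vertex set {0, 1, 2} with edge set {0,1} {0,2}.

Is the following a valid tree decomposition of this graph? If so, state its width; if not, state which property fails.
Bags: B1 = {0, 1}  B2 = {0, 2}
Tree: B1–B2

Checking the three conditions: (i) the bags cover all of {0, 1, 2}; (ii) for each edge, some bag contains both endpoints; (iii) the bags containing any fixed vertex form a subtree. All hold, so the decomposition is valid with width 2 − 1 = 1.

Yes; width 1.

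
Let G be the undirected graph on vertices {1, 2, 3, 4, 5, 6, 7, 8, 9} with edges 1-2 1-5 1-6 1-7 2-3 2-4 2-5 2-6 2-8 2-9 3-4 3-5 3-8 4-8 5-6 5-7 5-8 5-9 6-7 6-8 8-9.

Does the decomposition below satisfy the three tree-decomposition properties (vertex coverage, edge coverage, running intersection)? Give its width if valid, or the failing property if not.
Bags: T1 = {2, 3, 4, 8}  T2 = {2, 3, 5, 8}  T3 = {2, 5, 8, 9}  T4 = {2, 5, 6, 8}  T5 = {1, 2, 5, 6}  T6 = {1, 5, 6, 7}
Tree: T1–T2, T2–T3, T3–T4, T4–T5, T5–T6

Yes; width 3.

Checking the three conditions: (i) the bags cover all of {1, 2, 3, 4, 5, 6, 7, 8, 9}; (ii) for each edge, some bag contains both endpoints; (iii) the bags containing any fixed vertex form a subtree. All hold, so the decomposition is valid with width 4 − 1 = 3.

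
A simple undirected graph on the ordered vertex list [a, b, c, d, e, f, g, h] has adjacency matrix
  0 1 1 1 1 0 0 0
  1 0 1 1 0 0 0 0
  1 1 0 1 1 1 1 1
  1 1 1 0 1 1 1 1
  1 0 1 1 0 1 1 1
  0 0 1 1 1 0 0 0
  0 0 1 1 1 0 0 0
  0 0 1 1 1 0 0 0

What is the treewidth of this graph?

3

A width-3 tree decomposition is:
Bags: B1 = {c, d, e, g}  B2 = {c, d, e, f}  B3 = {c, d, e, h}  B4 = {a, c, d, e}  B5 = {a, b, c, d}
Tree: B1–B2, B1–B3, B2–B4, B4–B5
The largest bag has 4 vertices, giving width 3; this decomposition certifies tw(G) ≤ 3. On the other hand G contains the 4-clique {c, d, e, g}. A clique must lie in a single bag of any decomposition, so no decomposition can have width below 3. The upper and lower bounds meet at 3, so that is the treewidth.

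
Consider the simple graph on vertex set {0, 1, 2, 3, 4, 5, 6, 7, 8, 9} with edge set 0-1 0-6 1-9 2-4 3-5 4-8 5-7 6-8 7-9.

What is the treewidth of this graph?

1

A width-1 tree decomposition is:
Bags: B1 = {2, 4}  B2 = {4, 8}  B3 = {6, 8}  B4 = {0, 6}  B5 = {0, 1}  B6 = {1, 9}  B7 = {7, 9}  B8 = {5, 7}  B9 = {3, 5}
Tree: B1–B2, B2–B3, B3–B4, B4–B5, B5–B6, B6–B7, B7–B8, B8–B9
Every bag has size at most 2, so the width is 2 − 1 = 1 and tw(G) ≤ 1. Since G has at least one edge (e.g. 2–4), it is not an edgeless graph, so tw(G) ≥ 1. Therefore the treewidth is 1.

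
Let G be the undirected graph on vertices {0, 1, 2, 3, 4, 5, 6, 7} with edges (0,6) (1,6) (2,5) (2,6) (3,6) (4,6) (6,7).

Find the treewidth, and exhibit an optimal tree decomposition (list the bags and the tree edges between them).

Each bag holds 2 vertices, so the decomposition has width 1, which upper-bounds the treewidth. G has an edge, so its treewidth is at least 1. The upper and lower bounds meet at 1, so that is the treewidth.

Treewidth 1.
Bags: B1 = {4, 6}  B2 = {1, 6}  B3 = {3, 6}  B4 = {2, 6}  B5 = {6, 7}  B6 = {0, 6}  B7 = {2, 5}
Tree: B1–B2, B1–B3, B2–B4, B4–B5, B4–B6, B4–B7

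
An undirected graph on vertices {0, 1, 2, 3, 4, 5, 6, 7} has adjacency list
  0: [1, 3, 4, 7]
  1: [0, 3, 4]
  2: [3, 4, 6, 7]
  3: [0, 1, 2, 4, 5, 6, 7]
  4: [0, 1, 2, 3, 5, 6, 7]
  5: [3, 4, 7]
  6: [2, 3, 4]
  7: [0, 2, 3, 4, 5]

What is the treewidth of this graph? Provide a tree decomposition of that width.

Every bag has size at most 4, so the width is 4 − 1 = 3 and tw(G) ≤ 3. For the lower bound, the 4 vertices {0, 1, 3, 4} are pairwise adjacent, and any tree decomposition puts a clique entirely inside one bag — forcing width ≥ 3. Therefore the treewidth is 3.

Treewidth 3.
One such decomposition:
Bags: B1 = {2, 3, 4, 7}  B2 = {3, 4, 5, 7}  B3 = {0, 3, 4, 7}  B4 = {2, 3, 4, 6}  B5 = {0, 1, 3, 4}
Tree: B1–B2, B2–B3, B1–B4, B3–B5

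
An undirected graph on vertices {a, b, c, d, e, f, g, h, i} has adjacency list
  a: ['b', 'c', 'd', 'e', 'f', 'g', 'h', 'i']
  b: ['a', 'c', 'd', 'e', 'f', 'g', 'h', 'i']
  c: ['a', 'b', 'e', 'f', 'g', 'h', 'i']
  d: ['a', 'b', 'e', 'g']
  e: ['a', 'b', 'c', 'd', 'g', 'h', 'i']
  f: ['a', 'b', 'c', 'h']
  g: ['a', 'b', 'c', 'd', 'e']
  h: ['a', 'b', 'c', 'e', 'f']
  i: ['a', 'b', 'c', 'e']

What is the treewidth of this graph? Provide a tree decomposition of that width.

Treewidth 4.
One optimal decomposition is:
Bags: B1 = {a, b, c, e, h}  B2 = {a, b, c, e, g}  B3 = {a, b, c, e, i}  B4 = {a, b, d, e, g}  B5 = {a, b, c, f, h}
Tree: B1–B2, B1–B3, B2–B4, B1–B5

The largest bag has 5 vertices, giving width 4; this decomposition certifies tw(G) ≤ 4. On the other hand G contains the 5-clique {a, b, d, e, g}. A clique must lie in a single bag of any decomposition, so no decomposition can have width below 4. The upper and lower bounds meet at 4, so that is the treewidth.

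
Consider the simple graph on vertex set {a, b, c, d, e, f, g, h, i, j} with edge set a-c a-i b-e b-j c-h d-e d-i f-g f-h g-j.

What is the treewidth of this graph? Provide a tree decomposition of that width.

Treewidth 2.
One optimal decomposition is:
Bags: B1 = {f, g, h}  B2 = {g, h, j}  B3 = {b, h, j}  B4 = {b, e, h}  B5 = {d, e, h}  B6 = {d, h, i}  B7 = {a, h, i}  B8 = {a, c, h}
Tree: B1–B2, B2–B3, B3–B4, B4–B5, B5–B6, B6–B7, B7–B8

The largest bag has 3 vertices, giving width 2; this decomposition certifies tw(G) ≤ 2. For the lower bound, G contains the cycle h–f–g–j–b–e–d–i–a–c–h, so G is not a forest; only forests have treewidth ≤ 1, hence tw(G) ≥ 2. Therefore the treewidth is 2.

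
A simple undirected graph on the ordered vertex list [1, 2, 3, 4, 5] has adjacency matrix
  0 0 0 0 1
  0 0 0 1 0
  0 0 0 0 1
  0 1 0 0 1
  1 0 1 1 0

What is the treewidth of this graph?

1

A width-1 tree decomposition is:
Bags: B1 = {4, 5}  B2 = {2, 4}  B3 = {1, 5}  B4 = {3, 5}
Tree: B1–B2, B1–B3, B1–B4
Every bag has size at most 2, so the width is 2 − 1 = 1 and tw(G) ≤ 1. Any graph with an edge has treewidth ≥ 1, and G has the edge 5–4. Therefore the treewidth is 1.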